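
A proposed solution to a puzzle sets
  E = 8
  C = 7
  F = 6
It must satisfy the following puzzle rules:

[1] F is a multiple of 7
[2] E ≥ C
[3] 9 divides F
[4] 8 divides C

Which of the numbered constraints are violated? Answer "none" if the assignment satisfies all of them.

[1] 6 = 7×0 + 6, so 7 does not divide 6 — does not hold.
[2] E = 8, C = 7; 8 ≥ 7 — holds.
[3] 6 = 9×0 + 6, so 9 does not divide 6 — does not hold.
[4] 7 = 8×0 + 7, so 8 does not divide 7 — does not hold.

Constraints 1, 3, and 4 do not hold.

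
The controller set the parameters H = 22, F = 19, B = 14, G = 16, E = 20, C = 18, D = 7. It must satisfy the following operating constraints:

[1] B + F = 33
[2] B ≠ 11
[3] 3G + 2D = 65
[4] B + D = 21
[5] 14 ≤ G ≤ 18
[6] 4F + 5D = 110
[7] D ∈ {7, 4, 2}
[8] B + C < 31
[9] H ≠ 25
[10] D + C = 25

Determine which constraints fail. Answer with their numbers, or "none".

[1] B + F = 14 + 19 = 33  ✓
[2] B = 14, and 14 ≠ 11  ✓
[3] 3G + 2D = 3(16) + 2(7) = 62, not 65  ✗
[4] B + D = 14 + 7 = 21  ✓
[5] G = 16 lies in [14, 18]  ✓
[6] 4F + 5D = 4(19) + 5(7) = 111, not 110  ✗
[7] D = 7 is in {7, 4, 2}  ✓
[8] B + C = 14 + 18 = 32; 32 ≥ 31, bound 31 not met  ✗
[9] H = 22, and 22 ≠ 25  ✓
[10] D + C = 7 + 18 = 25  ✓

Violated: 3, 6, and 8.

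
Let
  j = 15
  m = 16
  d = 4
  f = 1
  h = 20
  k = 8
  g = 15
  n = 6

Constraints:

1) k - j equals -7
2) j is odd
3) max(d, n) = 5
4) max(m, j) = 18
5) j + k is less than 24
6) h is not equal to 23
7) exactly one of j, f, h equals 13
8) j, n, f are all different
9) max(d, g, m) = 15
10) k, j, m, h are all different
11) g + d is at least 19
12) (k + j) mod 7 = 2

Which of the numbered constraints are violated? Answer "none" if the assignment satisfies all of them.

1) k - j = 8 - 15 = -7 — OK.
2) j = 15 is odd — OK.
3) max(4, 6) = 6, not 5 — violated.
4) max(16, 15) = 16, not 18 — violated.
5) j + k = 15 + 8 = 23; 23 < 24 — OK.
6) h = 20, and 20 ≠ 23 — OK.
7) j=15, f=1, h=20; 0 of them equal 13, not exactly one — violated.
8) values 15, 6, 1 are pairwise distinct — OK.
9) max(4, 15, 16) = 16, not 15 — violated.
10) values 8, 15, 16, 20 are pairwise distinct — OK.
11) g + d = 15 + 4 = 19; 19 ≥ 19 — OK.
12) k + j = 23; 23 mod 7 = 2 — OK.

Constraints 3, 4, 7, and 9 do not hold.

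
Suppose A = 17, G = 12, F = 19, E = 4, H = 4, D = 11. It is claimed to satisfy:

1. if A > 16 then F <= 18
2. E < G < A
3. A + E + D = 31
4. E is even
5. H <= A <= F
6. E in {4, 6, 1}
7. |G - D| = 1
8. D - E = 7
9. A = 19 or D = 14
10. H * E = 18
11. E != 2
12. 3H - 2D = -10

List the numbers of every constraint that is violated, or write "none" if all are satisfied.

Violated: 1, 3, 9, and 10.

1. A = 17 > 16, so we need F ≤ 18; but F = 19 > 18 — fails.
2. values 4 < 12 < 17 — holds.
3. A + E + D = 17 + 4 + 11 = 32, not 31 — fails.
4. E = 4 is even — holds.
5. values 4 <= 17 <= 19 — holds.
6. E = 4 is in {4, 6, 1} — holds.
7. |12 - 11| = 1 — holds.
8. D - E = 11 - 4 = 7 — holds.
9. A = 17 ≠ 19 and D = 11 ≠ 14; both disjuncts false — fails.
10. H * E = 4 * 4 = 16, not 18 — fails.
11. E = 4, and 4 ≠ 2 — holds.
12. 3H - 2D = 3(4) - 2(11) = -10 — holds.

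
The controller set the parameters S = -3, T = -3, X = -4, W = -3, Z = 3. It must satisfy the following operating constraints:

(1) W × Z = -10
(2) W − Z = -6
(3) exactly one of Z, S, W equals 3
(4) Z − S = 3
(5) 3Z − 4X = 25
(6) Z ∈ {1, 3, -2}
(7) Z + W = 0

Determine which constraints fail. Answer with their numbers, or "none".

Constraints 1, 4 do not hold.

(1) W × Z = -3 × 3 = -9, not -10  false
(2) W − Z = -3 − 3 = -6  true
(3) Z=3, S=-3, W=-3; 1 of them equals 3  true
(4) Z − S = 3 − (-3) = 6, not 3  false
(5) 3Z − 4X = 3(3) − 4(-4) = 25  true
(6) Z = 3 is in {1, 3, -2}  true
(7) Z + W = 3 + (-3) = 0  true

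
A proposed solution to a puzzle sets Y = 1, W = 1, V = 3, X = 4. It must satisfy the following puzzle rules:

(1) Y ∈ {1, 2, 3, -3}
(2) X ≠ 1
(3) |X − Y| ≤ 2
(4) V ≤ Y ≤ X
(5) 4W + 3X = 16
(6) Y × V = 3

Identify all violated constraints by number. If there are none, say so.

(1) Y = 1 is in {1, 2, 3, -3} — holds.
(2) X = 4, and 4 ≠ 1 — holds.
(3) |4 − 1| = 3; 3 > 2, exceeds bound 2 — fails.
(4) values 3, 1, 4; V = 3 is not ≤ Y = 1 — fails.
(5) 4W + 3X = 4(1) + 3(4) = 16 — holds.
(6) Y × V = 1 × 3 = 3 — holds.

No — constraints 3 and 4 are not satisfied.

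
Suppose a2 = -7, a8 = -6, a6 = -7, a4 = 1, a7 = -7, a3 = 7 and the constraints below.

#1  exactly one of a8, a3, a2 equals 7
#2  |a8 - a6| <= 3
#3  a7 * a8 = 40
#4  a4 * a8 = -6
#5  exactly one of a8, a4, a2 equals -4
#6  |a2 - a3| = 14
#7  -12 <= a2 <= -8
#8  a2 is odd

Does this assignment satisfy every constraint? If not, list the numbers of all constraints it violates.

Constraints 3, 5, and 7 do not hold.

#1 a8=-6, a3=7, a2=-7; 1 of them equals 7 — satisfied.
#2 |-6 - (-7)| = 1; 1 ≤ 3 — satisfied.
#3 a7 * a8 = -7 * (-6) = 42, not 40 — violated.
#4 a4 * a8 = 1 * (-6) = -6 — satisfied.
#5 a8=-6, a4=1, a2=-7; 0 of them equal -4, not exactly one — violated.
#6 |-7 - 7| = 14 — satisfied.
#7 a2 = -7 is outside [-12, -8] — violated.
#8 a2 = -7 is odd — satisfied.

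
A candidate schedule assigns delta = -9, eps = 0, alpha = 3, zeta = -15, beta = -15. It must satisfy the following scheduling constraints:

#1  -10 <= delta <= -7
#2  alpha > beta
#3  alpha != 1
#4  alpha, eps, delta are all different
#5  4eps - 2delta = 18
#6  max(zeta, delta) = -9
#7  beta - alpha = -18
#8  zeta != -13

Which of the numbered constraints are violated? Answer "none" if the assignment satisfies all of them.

#1 delta = -9 lies in [-10, -7] — OK.
#2 alpha = 3, beta = -15; 3 > -15 — OK.
#3 alpha = 3, and 3 ≠ 1 — OK.
#4 values 3, 0, -9 are pairwise distinct — OK.
#5 4eps - 2delta = 4(0) - 2(-9) = 18 — OK.
#6 max(-15, -9) = -9 — OK.
#7 beta - alpha = -15 - 3 = -18 — OK.
#8 zeta = -15, and -15 ≠ -13 — OK.

No violations.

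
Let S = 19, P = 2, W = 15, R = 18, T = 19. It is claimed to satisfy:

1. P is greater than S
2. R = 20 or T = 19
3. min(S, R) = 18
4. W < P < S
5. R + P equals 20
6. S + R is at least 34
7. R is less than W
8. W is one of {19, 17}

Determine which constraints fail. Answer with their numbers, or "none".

1. P = 2, S = 19; 2 ≤ 19 (want >) — fails.
2. R = 18 ≠ 20, but T = 19 = 19 (second disjunct) — holds.
3. min(19, 18) = 18 — holds.
4. values 15, 2, 19; W = 15 is not < P = 2 — fails.
5. R + P = 18 + 2 = 20 — holds.
6. S + R = 19 + 18 = 37; 37 ≥ 34 — holds.
7. R = 18, W = 15; 18 ≥ 15 (want <) — fails.
8. W = 15 is not in {19, 17} — fails.

No — constraints 1, 4, 7, and 8 are not satisfied.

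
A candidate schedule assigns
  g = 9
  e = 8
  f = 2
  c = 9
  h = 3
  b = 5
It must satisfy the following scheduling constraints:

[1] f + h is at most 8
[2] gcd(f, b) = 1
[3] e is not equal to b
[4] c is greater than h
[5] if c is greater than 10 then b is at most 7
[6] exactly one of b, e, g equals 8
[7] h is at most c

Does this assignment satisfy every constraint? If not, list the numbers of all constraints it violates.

No violations.

[1] f + h = 2 + 3 = 5; 5 ≤ 8  ✓
[2] gcd(2, 5) = 1  ✓
[3] e = 8, b = 5; distinct  ✓
[4] c = 9, h = 3; 9 > 3  ✓
[5] c = 9, not > 10; antecedent false, conditional vacuously true  ✓
[6] b=5, e=8, g=9; 1 of them equals 8  ✓
[7] h = 3, c = 9; 3 ≤ 9  ✓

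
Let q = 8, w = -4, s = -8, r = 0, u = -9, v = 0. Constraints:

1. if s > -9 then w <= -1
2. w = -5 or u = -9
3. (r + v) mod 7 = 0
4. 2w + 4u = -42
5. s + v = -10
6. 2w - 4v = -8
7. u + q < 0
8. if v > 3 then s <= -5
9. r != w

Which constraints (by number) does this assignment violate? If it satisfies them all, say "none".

Constraints 4, 5 do not hold.

1. s = -8 > -9, so we need w ≤ -1; w = -4 ≤ -1  true
2. w = -4 ≠ -5, but u = -9 = -9 (second disjunct)  true
3. r + v = 0; 0 mod 7 = 0  true
4. 2w + 4u = 2(-4) + 4(-9) = -44, not -42  false
5. s + v = -8 + 0 = -8, not -10  false
6. 2w - 4v = 2(-4) - 4(0) = -8  true
7. u + q = -9 + 8 = -1; -1 < 0  true
8. v = 0, not > 3; antecedent false, conditional vacuously true  true
9. r = 0, w = -4; distinct  true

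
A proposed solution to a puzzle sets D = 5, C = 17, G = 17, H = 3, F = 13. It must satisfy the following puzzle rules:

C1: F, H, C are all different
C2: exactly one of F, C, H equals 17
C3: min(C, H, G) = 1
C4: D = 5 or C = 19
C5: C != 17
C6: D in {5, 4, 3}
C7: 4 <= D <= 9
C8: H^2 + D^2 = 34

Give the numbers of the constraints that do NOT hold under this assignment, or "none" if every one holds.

C1: values 13, 3, 17 are pairwise distinct — holds.
C2: F=13, C=17, H=3; 1 of them equals 17 — holds.
C3: min(17, 3, 17) = 3, not 1 — fails.
C4: D = 5 = 5 (first disjunct) — holds.
C5: C = 17, but 17 is required to differ — fails.
C6: D = 5 is in {5, 4, 3} — holds.
C7: D = 5 lies in [4, 9] — holds.
C8: H^2 + D^2 = 3^2 + 5^2 = 9 + 25 = 34 — holds.

Constraints 3, 5 are violated.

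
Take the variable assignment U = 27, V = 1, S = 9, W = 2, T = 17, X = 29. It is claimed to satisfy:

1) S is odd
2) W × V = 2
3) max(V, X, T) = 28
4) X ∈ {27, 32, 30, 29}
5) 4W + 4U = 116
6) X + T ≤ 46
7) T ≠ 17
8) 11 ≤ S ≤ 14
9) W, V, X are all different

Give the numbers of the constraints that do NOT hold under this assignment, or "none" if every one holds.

1) S = 9 is odd  OK
2) W × V = 2 × 1 = 2  OK
3) max(1, 29, 17) = 29, not 28  FAIL
4) X = 29 is in {27, 32, 30, 29}  OK
5) 4W + 4U = 4(2) + 4(27) = 116  OK
6) X + T = 29 + 17 = 46; 46 ≤ 46  OK
7) T = 17, but 17 is required to differ  FAIL
8) S = 9 is outside [11, 14]  FAIL
9) values 2, 1, 29 are pairwise distinct  OK

Constraints 3, 7, and 8 are violated.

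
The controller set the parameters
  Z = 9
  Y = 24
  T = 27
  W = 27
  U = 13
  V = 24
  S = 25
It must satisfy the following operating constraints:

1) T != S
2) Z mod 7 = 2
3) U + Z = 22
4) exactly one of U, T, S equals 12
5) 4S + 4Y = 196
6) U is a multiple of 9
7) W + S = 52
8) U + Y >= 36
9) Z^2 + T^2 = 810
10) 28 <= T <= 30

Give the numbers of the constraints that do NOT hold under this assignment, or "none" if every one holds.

1) T = 27, S = 25; distinct  holds
2) 9 mod 7 = 2  holds
3) U + Z = 13 + 9 = 22  holds
4) U=13, T=27, S=25; 0 of them equal 12, not exactly one  fails
5) 4S + 4Y = 4(25) + 4(24) = 196  holds
6) 13 = 9*1 + 4, so 9 does not divide 13  fails
7) W + S = 27 + 25 = 52  holds
8) U + Y = 13 + 24 = 37; 37 ≥ 36  holds
9) Z^2 + T^2 = 9^2 + 27^2 = 81 + 729 = 810  holds
10) T = 27 is outside [28, 30]  fails

Constraints 4, 6, and 10 do not hold.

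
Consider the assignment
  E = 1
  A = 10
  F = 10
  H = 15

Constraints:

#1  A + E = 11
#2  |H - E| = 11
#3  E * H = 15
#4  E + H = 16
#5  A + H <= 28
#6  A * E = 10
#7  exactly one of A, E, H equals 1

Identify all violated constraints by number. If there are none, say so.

No — constraint 2 is not satisfied.

#1 A + E = 10 + 1 = 11  ✓
#2 |15 - 1| = 14, not 11  ✗
#3 E * H = 1 * 15 = 15  ✓
#4 E + H = 1 + 15 = 16  ✓
#5 A + H = 10 + 15 = 25; 25 ≤ 28  ✓
#6 A * E = 10 * 1 = 10  ✓
#7 A=10, E=1, H=15; 1 of them equals 1  ✓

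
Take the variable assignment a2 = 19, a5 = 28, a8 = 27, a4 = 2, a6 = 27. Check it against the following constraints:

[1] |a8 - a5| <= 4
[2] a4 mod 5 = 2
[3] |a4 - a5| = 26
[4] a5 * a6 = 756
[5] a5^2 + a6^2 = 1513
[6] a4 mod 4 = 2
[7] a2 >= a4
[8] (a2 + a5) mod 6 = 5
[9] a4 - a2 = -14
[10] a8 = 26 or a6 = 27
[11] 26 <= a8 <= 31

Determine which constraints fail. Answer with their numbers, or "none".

[1] |27 - 28| = 1; 1 ≤ 4  ✓
[2] 2 mod 5 = 2  ✓
[3] |2 - 28| = 26  ✓
[4] a5 * a6 = 28 * 27 = 756  ✓
[5] a5^2 + a6^2 = 28^2 + 27^2 = 784 + 729 = 1513  ✓
[6] 2 mod 4 = 2  ✓
[7] a2 = 19, a4 = 2; 19 ≥ 2  ✓
[8] a2 + a5 = 47; 47 mod 6 = 5  ✓
[9] a4 - a2 = 2 - 19 = -17, not -14  ✗
[10] a8 = 27 ≠ 26, but a6 = 27 = 27 (second disjunct)  ✓
[11] a8 = 27 lies in [26, 31]  ✓

Constraint 9 is violated.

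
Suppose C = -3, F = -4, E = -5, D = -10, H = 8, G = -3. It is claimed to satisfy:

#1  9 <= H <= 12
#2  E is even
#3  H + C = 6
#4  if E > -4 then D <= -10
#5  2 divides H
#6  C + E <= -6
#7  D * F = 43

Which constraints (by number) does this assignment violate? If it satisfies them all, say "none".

Constraints 1, 2, 3, 7 are violated.

#1 H = 8 is outside [9, 12]  ✘
#2 E = -5 is odd  ✘
#3 H + C = 8 + (-3) = 5, not 6  ✘
#4 E = -5, not > -4; antecedent false, conditional vacuously true  ✔
#5 8 / 2 = 4, so 2 divides 8  ✔
#6 C + E = -3 + (-5) = -8; -8 ≤ -6  ✔
#7 D * F = -10 * (-4) = 40, not 43  ✘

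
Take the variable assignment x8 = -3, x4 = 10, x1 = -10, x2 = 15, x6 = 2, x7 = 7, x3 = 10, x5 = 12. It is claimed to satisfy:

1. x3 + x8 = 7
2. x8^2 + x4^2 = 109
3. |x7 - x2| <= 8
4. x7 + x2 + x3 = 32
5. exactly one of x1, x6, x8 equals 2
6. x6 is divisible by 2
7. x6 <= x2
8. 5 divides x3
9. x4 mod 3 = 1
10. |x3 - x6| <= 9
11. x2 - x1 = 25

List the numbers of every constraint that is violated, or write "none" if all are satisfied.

1. x3 + x8 = 10 + (-3) = 7  OK
2. x8^2 + x4^2 = (-3)^2 + 10^2 = 9 + 100 = 109  OK
3. |7 - 15| = 8; 8 ≤ 8  OK
4. x7 + x2 + x3 = 7 + 15 + 10 = 32  OK
5. x1=-10, x6=2, x8=-3; 1 of them equals 2  OK
6. 2 / 2 = 1, so 2 divides 2  OK
7. x6 = 2, x2 = 15; 2 ≤ 15  OK
8. 10 / 5 = 2, so 5 divides 10  OK
9. 10 mod 3 = 1  OK
10. |10 - 2| = 8; 8 ≤ 9  OK
11. x2 - x1 = 15 - (-10) = 25  OK

Yes — all constraints hold.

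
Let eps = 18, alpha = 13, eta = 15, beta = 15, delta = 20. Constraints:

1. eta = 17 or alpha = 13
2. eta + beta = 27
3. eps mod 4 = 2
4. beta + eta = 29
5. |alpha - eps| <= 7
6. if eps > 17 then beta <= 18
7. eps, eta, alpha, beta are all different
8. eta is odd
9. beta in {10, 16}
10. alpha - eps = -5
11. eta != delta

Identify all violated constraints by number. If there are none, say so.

1. eta = 15 ≠ 17, but alpha = 13 = 13 (second disjunct) — holds.
2. eta + beta = 15 + 15 = 30, not 27 — fails.
3. 18 mod 4 = 2 — holds.
4. beta + eta = 15 + 15 = 30, not 29 — fails.
5. |13 - 18| = 5; 5 ≤ 7 — holds.
6. eps = 18 > 17, so we need beta ≤ 18; beta = 15 ≤ 18 — holds.
7. eta = beta = 15, not all different — fails.
8. eta = 15 is odd — holds.
9. beta = 15 is not in {10, 16} — fails.
10. alpha - eps = 13 - 18 = -5 — holds.
11. eta = 15, delta = 20; distinct — holds.

The assignment fails constraints 2, 4, 7, 9.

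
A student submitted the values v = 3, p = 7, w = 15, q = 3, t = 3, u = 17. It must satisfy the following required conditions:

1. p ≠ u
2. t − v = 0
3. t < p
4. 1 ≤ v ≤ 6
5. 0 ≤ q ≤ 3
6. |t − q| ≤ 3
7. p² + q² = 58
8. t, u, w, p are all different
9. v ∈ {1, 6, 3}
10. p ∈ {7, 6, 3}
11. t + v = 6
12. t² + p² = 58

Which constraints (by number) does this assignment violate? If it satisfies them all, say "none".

All constraints are satisfied.

1. p = 7, u = 17; distinct — holds.
2. t − v = 3 − 3 = 0 — holds.
3. t = 3, p = 7; 3 < 7 — holds.
4. v = 3 lies in [1, 6] — holds.
5. q = 3 lies in [0, 3] — holds.
6. |3 − 3| = 0; 0 ≤ 3 — holds.
7. p² + q² = 7² + 3² = 49 + 9 = 58 — holds.
8. values 3, 17, 15, 7 are pairwise distinct — holds.
9. v = 3 is in {1, 6, 3} — holds.
10. p = 7 is in {7, 6, 3} — holds.
11. t + v = 3 + 3 = 6 — holds.
12. t² + p² = 3² + 7² = 9 + 49 = 58 — holds.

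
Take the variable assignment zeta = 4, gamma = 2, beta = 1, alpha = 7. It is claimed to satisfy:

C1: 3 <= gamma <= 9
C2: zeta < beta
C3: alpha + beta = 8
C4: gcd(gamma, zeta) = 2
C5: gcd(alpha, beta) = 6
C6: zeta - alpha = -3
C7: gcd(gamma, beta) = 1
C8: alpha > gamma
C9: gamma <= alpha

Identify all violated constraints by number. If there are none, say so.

C1: gamma = 2 is outside [3, 9] — violated.
C2: zeta = 4, beta = 1; 4 ≥ 1 (want <) — violated.
C3: alpha + beta = 7 + 1 = 8 — OK.
C4: gcd(2, 4) = 2 — OK.
C5: gcd(7, 1) = 1, not 6 — violated.
C6: zeta - alpha = 4 - 7 = -3 — OK.
C7: gcd(2, 1) = 1 — OK.
C8: alpha = 7, gamma = 2; 7 > 2 — OK.
C9: gamma = 2, alpha = 7; 2 ≤ 7 — OK.

Violated: 1, 2, and 5.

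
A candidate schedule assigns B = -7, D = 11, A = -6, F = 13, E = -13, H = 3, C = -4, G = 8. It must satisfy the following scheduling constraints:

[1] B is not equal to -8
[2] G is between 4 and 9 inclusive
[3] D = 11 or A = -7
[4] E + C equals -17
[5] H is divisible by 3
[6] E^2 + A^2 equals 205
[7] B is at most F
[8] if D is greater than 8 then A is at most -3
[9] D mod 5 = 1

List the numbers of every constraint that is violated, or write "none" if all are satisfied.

Yes — all constraints hold.

[1] B = -7, and -7 ≠ -8  true
[2] G = 8 lies in [4, 9]  true
[3] D = 11 = 11 (first disjunct)  true
[4] E + C = -13 + (-4) = -17  true
[5] 3 / 3 = 1, so 3 divides 3  true
[6] E^2 + A^2 = (-13)^2 + (-6)^2 = 169 + 36 = 205  true
[7] B = -7, F = 13; -7 ≤ 13  true
[8] D = 11 > 8, so we need A ≤ -3; A = -6 ≤ -3  true
[9] 11 mod 5 = 1  true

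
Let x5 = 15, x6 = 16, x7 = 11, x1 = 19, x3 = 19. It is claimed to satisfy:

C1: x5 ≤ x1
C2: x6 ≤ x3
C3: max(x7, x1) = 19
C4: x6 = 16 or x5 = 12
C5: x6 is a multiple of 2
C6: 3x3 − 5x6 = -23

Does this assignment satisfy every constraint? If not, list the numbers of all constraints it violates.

C1: x5 = 15, x1 = 19; 15 ≤ 19  OK
C2: x6 = 16, x3 = 19; 16 ≤ 19  OK
C3: max(11, 19) = 19  OK
C4: x6 = 16 = 16 (first disjunct)  OK
C5: 16 / 2 = 8, so 2 divides 16  OK
C6: 3x3 − 5x6 = 3(19) − 5(16) = -23  OK

Yes — all constraints hold.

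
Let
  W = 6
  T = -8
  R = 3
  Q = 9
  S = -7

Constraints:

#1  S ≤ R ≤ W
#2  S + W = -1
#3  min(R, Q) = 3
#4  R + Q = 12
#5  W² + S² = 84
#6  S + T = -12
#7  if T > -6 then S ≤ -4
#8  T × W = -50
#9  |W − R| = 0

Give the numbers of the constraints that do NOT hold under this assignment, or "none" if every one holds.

No — constraints 5, 6, 8, 9 are not satisfied.

#1 values -7 ≤ 3 ≤ 6  ✔
#2 S + W = -7 + 6 = -1  ✔
#3 min(3, 9) = 3  ✔
#4 R + Q = 3 + 9 = 12  ✔
#5 W² + S² = 6² + (-7)² = 36 + 49 = 85, not 84  ✘
#6 S + T = -7 + (-8) = -15, not -12  ✘
#7 T = -8, not > -6; antecedent false, conditional vacuously true  ✔
#8 T × W = -8 × 6 = -48, not -50  ✘
#9 |6 − 3| = 3, not 0  ✘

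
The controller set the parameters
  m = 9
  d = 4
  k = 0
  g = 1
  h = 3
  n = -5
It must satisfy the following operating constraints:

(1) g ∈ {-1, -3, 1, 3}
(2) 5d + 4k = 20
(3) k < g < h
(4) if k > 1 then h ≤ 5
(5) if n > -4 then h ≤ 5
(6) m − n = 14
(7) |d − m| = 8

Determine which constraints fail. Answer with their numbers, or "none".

(1) g = 1 is in {-1, -3, 1, 3}  true
(2) 5d + 4k = 5(4) + 4(0) = 20  true
(3) values 0 < 1 < 3  true
(4) k = 0, not > 1; antecedent false, conditional vacuously true  true
(5) n = -5, not > -4; antecedent false, conditional vacuously true  true
(6) m − n = 9 − (-5) = 14  true
(7) |4 − 9| = 5, not 8  false

Constraint 7 does not hold.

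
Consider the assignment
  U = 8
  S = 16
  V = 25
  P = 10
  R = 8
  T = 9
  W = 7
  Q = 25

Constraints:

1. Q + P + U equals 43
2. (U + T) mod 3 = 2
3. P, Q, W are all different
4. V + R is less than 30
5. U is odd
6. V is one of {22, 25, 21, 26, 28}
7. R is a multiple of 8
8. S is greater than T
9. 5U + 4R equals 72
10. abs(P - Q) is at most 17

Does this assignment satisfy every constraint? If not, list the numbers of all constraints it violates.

1. Q + P + U = 25 + 10 + 8 = 43 — holds.
2. U + T = 17; 17 mod 3 = 2 — holds.
3. values 10, 25, 7 are pairwise distinct — holds.
4. V + R = 25 + 8 = 33; 33 ≥ 30, bound 30 not met — does not hold.
5. U = 8 is even — does not hold.
6. V = 25 is in {22, 25, 21, 26, 28} — holds.
7. 8 / 8 = 1, so 8 divides 8 — holds.
8. S = 16, T = 9; 16 > 9 — holds.
9. 5U + 4R = 5(8) + 4(8) = 72 — holds.
10. abs(10 - 25) = 15; 15 ≤ 17 — holds.

No — constraints 4, 5 are not satisfied.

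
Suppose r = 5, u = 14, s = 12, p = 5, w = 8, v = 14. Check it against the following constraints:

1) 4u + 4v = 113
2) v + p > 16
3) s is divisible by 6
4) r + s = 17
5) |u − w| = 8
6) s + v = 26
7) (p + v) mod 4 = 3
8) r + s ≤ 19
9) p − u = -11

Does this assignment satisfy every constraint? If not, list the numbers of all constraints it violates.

1) 4u + 4v = 4(14) + 4(14) = 112, not 113 — does not hold.
2) v + p = 14 + 5 = 19; 19 > 16 — holds.
3) 12 / 6 = 2, so 6 divides 12 — holds.
4) r + s = 5 + 12 = 17 — holds.
5) |14 − 8| = 6, not 8 — does not hold.
6) s + v = 12 + 14 = 26 — holds.
7) p + v = 19; 19 mod 4 = 3 — holds.
8) r + s = 5 + 12 = 17; 17 ≤ 19 — holds.
9) p − u = 5 − 14 = -9, not -11 — does not hold.

Constraints 1, 5, and 9 do not hold.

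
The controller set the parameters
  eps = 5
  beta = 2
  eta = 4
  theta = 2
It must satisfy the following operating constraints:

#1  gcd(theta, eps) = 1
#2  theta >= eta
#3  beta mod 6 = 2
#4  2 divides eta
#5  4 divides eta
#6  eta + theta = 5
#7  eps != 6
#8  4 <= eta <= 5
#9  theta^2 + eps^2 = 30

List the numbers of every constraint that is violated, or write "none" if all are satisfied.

No — constraints 2, 6, 9 are not satisfied.

#1 gcd(2, 5) = 1  OK
#2 theta = 2, eta = 4; 2 < 4 (want ≥)  FAIL
#3 2 mod 6 = 2  OK
#4 4 / 2 = 2, so 2 divides 4  OK
#5 4 / 4 = 1, so 4 divides 4  OK
#6 eta + theta = 4 + 2 = 6, not 5  FAIL
#7 eps = 5, and 5 ≠ 6  OK
#8 eta = 4 lies in [4, 5]  OK
#9 theta^2 + eps^2 = 2^2 + 5^2 = 4 + 25 = 29, not 30  FAIL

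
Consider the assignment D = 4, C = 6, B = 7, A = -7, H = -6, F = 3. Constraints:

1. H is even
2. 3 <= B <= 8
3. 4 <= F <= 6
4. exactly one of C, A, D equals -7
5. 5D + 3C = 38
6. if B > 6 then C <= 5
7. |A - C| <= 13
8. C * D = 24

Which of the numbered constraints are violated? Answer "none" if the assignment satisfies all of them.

1. H = -6 is even  yes
2. B = 7 lies in [3, 8]  yes
3. F = 3 is outside [4, 6]  no
4. C=6, A=-7, D=4; 1 of them equals -7  yes
5. 5D + 3C = 5(4) + 3(6) = 38  yes
6. B = 7 > 6, so we need C ≤ 5; but C = 6 > 5  no
7. |-7 - 6| = 13; 13 ≤ 13  yes
8. C * D = 6 * 4 = 24  yes

The assignment fails constraints 3 and 6.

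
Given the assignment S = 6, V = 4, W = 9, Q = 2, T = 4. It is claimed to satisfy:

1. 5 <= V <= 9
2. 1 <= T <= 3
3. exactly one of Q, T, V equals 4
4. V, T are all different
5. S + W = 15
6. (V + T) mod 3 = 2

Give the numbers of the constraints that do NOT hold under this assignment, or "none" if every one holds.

1. V = 4 is outside [5, 9]  no
2. T = 4 is outside [1, 3]  no
3. Q=2, T=4, V=4; 2 of them equal 4, not exactly one  no
4. V = T = 4, not all different  no
5. S + W = 6 + 9 = 15  yes
6. V + T = 8; 8 mod 3 = 2  yes

Constraints 1, 2, 3, 4 do not hold.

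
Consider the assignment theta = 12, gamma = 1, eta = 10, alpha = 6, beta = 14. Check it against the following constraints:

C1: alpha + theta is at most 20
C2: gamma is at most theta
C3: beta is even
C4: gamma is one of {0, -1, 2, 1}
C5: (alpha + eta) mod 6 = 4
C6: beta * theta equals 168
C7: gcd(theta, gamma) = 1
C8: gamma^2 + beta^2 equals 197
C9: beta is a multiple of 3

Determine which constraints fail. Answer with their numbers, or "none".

C1: alpha + theta = 6 + 12 = 18; 18 ≤ 20  OK
C2: gamma = 1, theta = 12; 1 ≤ 12  OK
C3: beta = 14 is even  OK
C4: gamma = 1 is in {0, -1, 2, 1}  OK
C5: alpha + eta = 16; 16 mod 6 = 4  OK
C6: beta * theta = 14 * 12 = 168  OK
C7: gcd(12, 1) = 1  OK
C8: gamma^2 + beta^2 = 1^2 + 14^2 = 1 + 196 = 197  OK
C9: 14 = 3*4 + 2, so 3 does not divide 14  FAIL

The assignment fails constraint 9.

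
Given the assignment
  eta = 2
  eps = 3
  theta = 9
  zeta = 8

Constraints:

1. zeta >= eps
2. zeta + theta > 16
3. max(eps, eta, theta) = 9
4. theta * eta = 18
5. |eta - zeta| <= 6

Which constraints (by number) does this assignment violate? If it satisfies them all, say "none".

None — every constraint holds.

1. zeta = 8, eps = 3; 8 ≥ 3 — holds.
2. zeta + theta = 8 + 9 = 17; 17 > 16 — holds.
3. max(3, 2, 9) = 9 — holds.
4. theta * eta = 9 * 2 = 18 — holds.
5. |2 - 8| = 6; 6 ≤ 6 — holds.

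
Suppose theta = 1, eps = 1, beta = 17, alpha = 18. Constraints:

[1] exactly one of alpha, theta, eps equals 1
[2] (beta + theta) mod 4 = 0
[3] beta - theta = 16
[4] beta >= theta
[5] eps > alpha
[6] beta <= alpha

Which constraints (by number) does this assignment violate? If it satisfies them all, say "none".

[1] alpha=18, theta=1, eps=1; 2 of them equal 1, not exactly one  false
[2] beta + theta = 18; 18 mod 4 = 2, not 0  false
[3] beta - theta = 17 - 1 = 16  true
[4] beta = 17, theta = 1; 17 ≥ 1  true
[5] eps = 1, alpha = 18; 1 ≤ 18 (want >)  false
[6] beta = 17, alpha = 18; 17 ≤ 18  true

The assignment fails constraints 1, 2, and 5.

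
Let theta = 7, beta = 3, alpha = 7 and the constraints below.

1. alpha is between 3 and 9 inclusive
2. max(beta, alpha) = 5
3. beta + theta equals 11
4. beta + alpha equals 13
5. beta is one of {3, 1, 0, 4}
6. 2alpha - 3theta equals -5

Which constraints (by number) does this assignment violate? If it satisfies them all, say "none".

Violated: 2, 3, 4, 6.

1. alpha = 7 lies in [3, 9] — holds.
2. max(3, 7) = 7, not 5 — fails.
3. beta + theta = 3 + 7 = 10, not 11 — fails.
4. beta + alpha = 3 + 7 = 10, not 13 — fails.
5. beta = 3 is in {3, 1, 0, 4} — holds.
6. 2alpha - 3theta = 2(7) - 3(7) = -7, not -5 — fails.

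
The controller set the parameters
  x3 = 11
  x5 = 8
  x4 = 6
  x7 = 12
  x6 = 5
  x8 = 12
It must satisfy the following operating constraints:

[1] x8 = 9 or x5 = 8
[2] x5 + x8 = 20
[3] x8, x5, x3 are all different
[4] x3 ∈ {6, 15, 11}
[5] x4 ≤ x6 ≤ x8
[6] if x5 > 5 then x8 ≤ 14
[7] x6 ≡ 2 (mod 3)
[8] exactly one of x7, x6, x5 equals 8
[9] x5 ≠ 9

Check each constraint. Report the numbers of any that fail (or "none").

[1] x8 = 12 ≠ 9, but x5 = 8 = 8 (second disjunct)  ✓
[2] x5 + x8 = 8 + 12 = 20  ✓
[3] values 12, 8, 11 are pairwise distinct  ✓
[4] x3 = 11 is in {6, 15, 11}  ✓
[5] values 6, 5, 12; x4 = 6 is not ≤ x6 = 5  ✗
[6] x5 = 8 > 5, so we need x8 ≤ 14; x8 = 12 ≤ 14  ✓
[7] 5 mod 3 = 2  ✓
[8] x7=12, x6=5, x5=8; 1 of them equals 8  ✓
[9] x5 = 8, and 8 ≠ 9  ✓

Constraint 5 is violated.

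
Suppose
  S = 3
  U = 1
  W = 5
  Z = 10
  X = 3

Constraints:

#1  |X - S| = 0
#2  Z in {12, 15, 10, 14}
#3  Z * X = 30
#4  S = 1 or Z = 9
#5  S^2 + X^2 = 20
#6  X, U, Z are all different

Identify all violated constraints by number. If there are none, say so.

#1 |3 - 3| = 0 — OK.
#2 Z = 10 is in {12, 15, 10, 14} — OK.
#3 Z * X = 10 * 3 = 30 — OK.
#4 S = 3 ≠ 1 and Z = 10 ≠ 9; both disjuncts false — violated.
#5 S^2 + X^2 = 3^2 + 3^2 = 9 + 9 = 18, not 20 — violated.
#6 values 3, 1, 10 are pairwise distinct — OK.

Violated: 4 and 5.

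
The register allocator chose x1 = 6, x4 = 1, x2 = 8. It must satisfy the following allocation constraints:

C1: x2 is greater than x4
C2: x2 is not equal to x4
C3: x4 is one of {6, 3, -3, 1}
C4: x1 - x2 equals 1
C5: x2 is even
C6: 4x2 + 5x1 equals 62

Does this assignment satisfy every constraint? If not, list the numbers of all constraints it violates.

The assignment fails constraint 4.

C1: x2 = 8, x4 = 1; 8 > 1 — OK.
C2: x2 = 8, x4 = 1; distinct — OK.
C3: x4 = 1 is in {6, 3, -3, 1} — OK.
C4: x1 - x2 = 6 - 8 = -2, not 1 — violated.
C5: x2 = 8 is even — OK.
C6: 4x2 + 5x1 = 4(8) + 5(6) = 62 — OK.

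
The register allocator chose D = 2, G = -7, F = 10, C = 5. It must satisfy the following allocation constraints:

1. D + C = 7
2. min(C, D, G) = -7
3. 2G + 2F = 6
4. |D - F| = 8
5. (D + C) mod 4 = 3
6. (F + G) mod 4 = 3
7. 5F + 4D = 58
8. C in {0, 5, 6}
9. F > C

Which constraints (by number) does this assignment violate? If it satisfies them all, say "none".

The assignment satisfies every constraint.

1. D + C = 2 + 5 = 7  holds
2. min(5, 2, -7) = -7  holds
3. 2G + 2F = 2(-7) + 2(10) = 6  holds
4. |2 - 10| = 8  holds
5. D + C = 7; 7 mod 4 = 3  holds
6. F + G = 3; 3 mod 4 = 3  holds
7. 5F + 4D = 5(10) + 4(2) = 58  holds
8. C = 5 is in {0, 5, 6}  holds
9. F = 10, C = 5; 10 > 5  holds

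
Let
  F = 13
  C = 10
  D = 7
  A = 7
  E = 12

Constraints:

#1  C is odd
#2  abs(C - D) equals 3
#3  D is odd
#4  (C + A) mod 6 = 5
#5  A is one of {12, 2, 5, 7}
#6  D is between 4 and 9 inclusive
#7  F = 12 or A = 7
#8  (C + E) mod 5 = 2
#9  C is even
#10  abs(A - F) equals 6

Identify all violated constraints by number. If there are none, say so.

#1 C = 10 is even — does not hold.
#2 abs(10 - 7) = 3 — holds.
#3 D = 7 is odd — holds.
#4 C + A = 17; 17 mod 6 = 5 — holds.
#5 A = 7 is in {12, 2, 5, 7} — holds.
#6 D = 7 lies in [4, 9] — holds.
#7 F = 13 ≠ 12, but A = 7 = 7 (second disjunct) — holds.
#8 C + E = 22; 22 mod 5 = 2 — holds.
#9 C = 10 is even — holds.
#10 abs(7 - 13) = 6 — holds.

The assignment fails constraint 1.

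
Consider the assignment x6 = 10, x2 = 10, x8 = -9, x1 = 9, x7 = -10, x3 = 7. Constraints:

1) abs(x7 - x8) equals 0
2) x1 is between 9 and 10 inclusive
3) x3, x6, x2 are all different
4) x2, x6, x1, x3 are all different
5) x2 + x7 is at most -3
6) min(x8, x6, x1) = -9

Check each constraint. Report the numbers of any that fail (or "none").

Violated: 1, 3, 4, 5.

1) abs(-10 - (-9)) = 1, not 0  FAIL
2) x1 = 9 lies in [9, 10]  OK
3) x6 = x2 = 10, not all different  FAIL
4) x2 = x6 = 10, not all different  FAIL
5) x2 + x7 = 10 + (-10) = 0; 0 > -3, bound -3 not met  FAIL
6) min(-9, 10, 9) = -9  OK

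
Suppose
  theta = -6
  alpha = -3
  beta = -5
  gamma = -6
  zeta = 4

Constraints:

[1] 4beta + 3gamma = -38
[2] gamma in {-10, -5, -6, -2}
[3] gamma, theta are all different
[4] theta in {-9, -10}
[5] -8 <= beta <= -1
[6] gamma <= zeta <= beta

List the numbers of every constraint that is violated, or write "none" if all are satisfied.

[1] 4beta + 3gamma = 4(-5) + 3(-6) = -38  holds
[2] gamma = -6 is in {-10, -5, -6, -2}  holds
[3] gamma = theta = -6, not all different  fails
[4] theta = -6 is not in {-9, -10}  fails
[5] beta = -5 lies in [-8, -1]  holds
[6] values -6, 4, -5; zeta = 4 is not <= beta = -5  fails

Constraints 3, 4, and 6 are violated.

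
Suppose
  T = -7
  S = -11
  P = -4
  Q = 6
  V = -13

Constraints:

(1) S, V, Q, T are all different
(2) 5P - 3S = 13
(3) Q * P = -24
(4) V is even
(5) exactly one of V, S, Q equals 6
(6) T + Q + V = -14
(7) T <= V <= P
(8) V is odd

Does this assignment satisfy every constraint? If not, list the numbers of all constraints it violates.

(1) values -11, -13, 6, -7 are pairwise distinct — holds.
(2) 5P - 3S = 5(-4) - 3(-11) = 13 — holds.
(3) Q * P = 6 * (-4) = -24 — holds.
(4) V = -13 is odd — does not hold.
(5) V=-13, S=-11, Q=6; 1 of them equals 6 — holds.
(6) T + Q + V = -7 + 6 + (-13) = -14 — holds.
(7) values -7, -13, -4; T = -7 is not <= V = -13 — does not hold.
(8) V = -13 is odd — holds.

Constraints 4 and 7 do not hold.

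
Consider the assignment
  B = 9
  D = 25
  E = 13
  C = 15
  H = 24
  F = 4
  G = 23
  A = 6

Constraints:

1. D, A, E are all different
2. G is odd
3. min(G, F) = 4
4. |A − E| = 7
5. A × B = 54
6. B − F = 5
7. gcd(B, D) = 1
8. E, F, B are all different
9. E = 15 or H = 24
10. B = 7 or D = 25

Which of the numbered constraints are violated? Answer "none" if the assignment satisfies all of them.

All constraints are satisfied.

1. values 25, 6, 13 are pairwise distinct  ✓
2. G = 23 is odd  ✓
3. min(23, 4) = 4  ✓
4. |6 − 13| = 7  ✓
5. A × B = 6 × 9 = 54  ✓
6. B − F = 9 − 4 = 5  ✓
7. gcd(9, 25) = 1  ✓
8. values 13, 4, 9 are pairwise distinct  ✓
9. E = 13 ≠ 15, but H = 24 = 24 (second disjunct)  ✓
10. B = 9 ≠ 7, but D = 25 = 25 (second disjunct)  ✓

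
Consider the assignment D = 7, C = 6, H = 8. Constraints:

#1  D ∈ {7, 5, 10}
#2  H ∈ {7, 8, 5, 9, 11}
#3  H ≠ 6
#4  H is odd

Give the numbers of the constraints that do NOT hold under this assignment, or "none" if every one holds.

#1 D = 7 is in {7, 5, 10}  ✔
#2 H = 8 is in {7, 8, 5, 9, 11}  ✔
#3 H = 8, and 8 ≠ 6  ✔
#4 H = 8 is even  ✘

Violated: 4.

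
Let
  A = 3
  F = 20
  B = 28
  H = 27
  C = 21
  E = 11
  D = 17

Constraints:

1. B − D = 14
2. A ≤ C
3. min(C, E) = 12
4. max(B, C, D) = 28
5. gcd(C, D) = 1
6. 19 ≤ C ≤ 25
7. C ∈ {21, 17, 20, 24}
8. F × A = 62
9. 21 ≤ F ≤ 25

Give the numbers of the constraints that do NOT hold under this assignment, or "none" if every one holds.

1. B − D = 28 − 17 = 11, not 14 — violated.
2. A = 3, C = 21; 3 ≤ 21 — OK.
3. min(21, 11) = 11, not 12 — violated.
4. max(28, 21, 17) = 28 — OK.
5. gcd(21, 17) = 1 — OK.
6. C = 21 lies in [19, 25] — OK.
7. C = 21 is in {21, 17, 20, 24} — OK.
8. F × A = 20 × 3 = 60, not 62 — violated.
9. F = 20 is outside [21, 25] — violated.

Constraints 1, 3, 8, and 9 do not hold.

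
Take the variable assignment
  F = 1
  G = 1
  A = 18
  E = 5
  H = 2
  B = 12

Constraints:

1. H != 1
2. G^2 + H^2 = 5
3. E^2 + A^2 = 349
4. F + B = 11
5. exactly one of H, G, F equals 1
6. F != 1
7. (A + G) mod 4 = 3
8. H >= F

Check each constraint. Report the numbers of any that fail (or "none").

1. H = 2, and 2 ≠ 1 — holds.
2. G^2 + H^2 = 1^2 + 2^2 = 1 + 4 = 5 — holds.
3. E^2 + A^2 = 5^2 + 18^2 = 25 + 324 = 349 — holds.
4. F + B = 1 + 12 = 13, not 11 — fails.
5. H=2, G=1, F=1; 2 of them equal 1, not exactly one — fails.
6. F = 1, but 1 is required to differ — fails.
7. A + G = 19; 19 mod 4 = 3 — holds.
8. H = 2, F = 1; 2 ≥ 1 — holds.

No — constraints 4, 5, and 6 are not satisfied.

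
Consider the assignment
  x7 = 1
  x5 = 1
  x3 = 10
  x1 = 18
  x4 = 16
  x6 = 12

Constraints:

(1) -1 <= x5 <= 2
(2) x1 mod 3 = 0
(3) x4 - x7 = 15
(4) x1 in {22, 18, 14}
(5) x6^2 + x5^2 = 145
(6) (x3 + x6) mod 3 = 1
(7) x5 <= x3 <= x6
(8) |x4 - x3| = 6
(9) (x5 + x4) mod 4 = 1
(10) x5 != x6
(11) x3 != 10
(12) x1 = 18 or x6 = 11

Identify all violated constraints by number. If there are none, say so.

No — constraint 11 is not satisfied.

(1) x5 = 1 lies in [-1, 2] — holds.
(2) 18 mod 3 = 0 — holds.
(3) x4 - x7 = 16 - 1 = 15 — holds.
(4) x1 = 18 is in {22, 18, 14} — holds.
(5) x6^2 + x5^2 = 12^2 + 1^2 = 144 + 1 = 145 — holds.
(6) x3 + x6 = 22; 22 mod 3 = 1 — holds.
(7) values 1 <= 10 <= 12 — holds.
(8) |16 - 10| = 6 — holds.
(9) x5 + x4 = 17; 17 mod 4 = 1 — holds.
(10) x5 = 1, x6 = 12; distinct — holds.
(11) x3 = 10, but 10 is required to differ — does not hold.
(12) x1 = 18 = 18 (first disjunct) — holds.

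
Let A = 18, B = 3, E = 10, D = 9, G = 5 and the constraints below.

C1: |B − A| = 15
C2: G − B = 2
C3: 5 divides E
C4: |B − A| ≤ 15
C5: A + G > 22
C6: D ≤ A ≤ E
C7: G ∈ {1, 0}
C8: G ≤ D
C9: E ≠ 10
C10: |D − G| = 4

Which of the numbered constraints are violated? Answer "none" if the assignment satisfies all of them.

No — constraints 6, 7, and 9 are not satisfied.

C1: |3 − 18| = 15 — satisfied.
C2: G − B = 5 − 3 = 2 — satisfied.
C3: 10 / 5 = 2, so 5 divides 10 — satisfied.
C4: |3 − 18| = 15; 15 ≤ 15 — satisfied.
C5: A + G = 18 + 5 = 23; 23 > 22 — satisfied.
C6: values 9, 18, 10; A = 18 is not ≤ E = 10 — violated.
C7: G = 5 is not in {1, 0} — violated.
C8: G = 5, D = 9; 5 ≤ 9 — satisfied.
C9: E = 10, but 10 is required to differ — violated.
C10: |9 − 5| = 4 — satisfied.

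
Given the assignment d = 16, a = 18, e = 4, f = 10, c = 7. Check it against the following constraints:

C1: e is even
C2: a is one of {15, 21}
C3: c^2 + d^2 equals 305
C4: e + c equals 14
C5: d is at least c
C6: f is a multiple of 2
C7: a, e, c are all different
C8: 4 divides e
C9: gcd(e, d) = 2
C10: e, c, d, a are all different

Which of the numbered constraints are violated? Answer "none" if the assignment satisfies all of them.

No — constraints 2, 4, and 9 are not satisfied.

C1: e = 4 is even  true
C2: a = 18 is not in {15, 21}  false
C3: c^2 + d^2 = 7^2 + 16^2 = 49 + 256 = 305  true
C4: e + c = 4 + 7 = 11, not 14  false
C5: d = 16, c = 7; 16 ≥ 7  true
C6: 10 / 2 = 5, so 2 divides 10  true
C7: values 18, 4, 7 are pairwise distinct  true
C8: 4 / 4 = 1, so 4 divides 4  true
C9: gcd(4, 16) = 4, not 2  false
C10: values 4, 7, 16, 18 are pairwise distinct  true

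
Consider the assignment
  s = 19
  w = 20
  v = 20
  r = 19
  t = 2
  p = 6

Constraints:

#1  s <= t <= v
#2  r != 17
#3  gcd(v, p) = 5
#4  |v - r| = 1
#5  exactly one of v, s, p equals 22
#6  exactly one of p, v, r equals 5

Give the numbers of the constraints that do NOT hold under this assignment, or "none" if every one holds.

#1 values 19, 2, 20; s = 19 is not <= t = 2  ✗
#2 r = 19, and 19 ≠ 17  ✓
#3 gcd(20, 6) = 2, not 5  ✗
#4 |20 - 19| = 1  ✓
#5 v=20, s=19, p=6; 0 of them equal 22, not exactly one  ✗
#6 p=6, v=20, r=19; 0 of them equal 5, not exactly one  ✗

Constraints 1, 3, 5, and 6 are violated.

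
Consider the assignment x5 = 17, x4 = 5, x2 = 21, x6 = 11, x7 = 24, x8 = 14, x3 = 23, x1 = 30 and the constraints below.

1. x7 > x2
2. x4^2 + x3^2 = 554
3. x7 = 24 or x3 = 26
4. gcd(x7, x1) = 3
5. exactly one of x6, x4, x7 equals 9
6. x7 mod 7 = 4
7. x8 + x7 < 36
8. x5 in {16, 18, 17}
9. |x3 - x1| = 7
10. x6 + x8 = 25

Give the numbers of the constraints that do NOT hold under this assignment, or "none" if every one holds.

Violated: 4, 5, 6, 7.

1. x7 = 24, x2 = 21; 24 > 21  ✔
2. x4^2 + x3^2 = 5^2 + 23^2 = 25 + 529 = 554  ✔
3. x7 = 24 = 24 (first disjunct)  ✔
4. gcd(24, 30) = 6, not 3  ✘
5. x6=11, x4=5, x7=24; 0 of them equal 9, not exactly one  ✘
6. 24 mod 7 = 3, not 4  ✘
7. x8 + x7 = 14 + 24 = 38; 38 ≥ 36, bound 36 not met  ✘
8. x5 = 17 is in {16, 18, 17}  ✔
9. |23 - 30| = 7  ✔
10. x6 + x8 = 11 + 14 = 25  ✔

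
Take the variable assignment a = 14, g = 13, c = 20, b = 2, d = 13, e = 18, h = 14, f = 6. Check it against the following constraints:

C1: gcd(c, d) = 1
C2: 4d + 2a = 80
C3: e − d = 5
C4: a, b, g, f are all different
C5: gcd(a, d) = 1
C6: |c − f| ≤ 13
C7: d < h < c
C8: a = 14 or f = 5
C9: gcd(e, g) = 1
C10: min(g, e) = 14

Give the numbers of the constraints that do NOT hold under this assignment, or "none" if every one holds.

C1: gcd(20, 13) = 1  ✔
C2: 4d + 2a = 4(13) + 2(14) = 80  ✔
C3: e − d = 18 − 13 = 5  ✔
C4: values 14, 2, 13, 6 are pairwise distinct  ✔
C5: gcd(14, 13) = 1  ✔
C6: |20 − 6| = 14; 14 > 13, exceeds bound 13  ✘
C7: values 13 < 14 < 20  ✔
C8: a = 14 = 14 (first disjunct)  ✔
C9: gcd(18, 13) = 1  ✔
C10: min(13, 18) = 13, not 14  ✘

Constraints 6 and 10 are violated.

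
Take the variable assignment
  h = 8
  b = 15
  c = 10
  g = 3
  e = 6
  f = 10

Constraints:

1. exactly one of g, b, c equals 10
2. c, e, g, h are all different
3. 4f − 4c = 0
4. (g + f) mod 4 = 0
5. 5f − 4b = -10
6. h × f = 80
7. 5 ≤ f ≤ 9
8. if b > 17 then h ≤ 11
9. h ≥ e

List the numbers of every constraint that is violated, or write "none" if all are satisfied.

1. g=3, b=15, c=10; 1 of them equals 10 — holds.
2. values 10, 6, 3, 8 are pairwise distinct — holds.
3. 4f − 4c = 4(10) − 4(10) = 0 — holds.
4. g + f = 13; 13 mod 4 = 1, not 0 — does not hold.
5. 5f − 4b = 5(10) − 4(15) = -10 — holds.
6. h × f = 8 × 10 = 80 — holds.
7. f = 10 is outside [5, 9] — does not hold.
8. b = 15, not > 17; antecedent false, conditional vacuously true — holds.
9. h = 8, e = 6; 8 ≥ 6 — holds.

The assignment fails constraints 4 and 7.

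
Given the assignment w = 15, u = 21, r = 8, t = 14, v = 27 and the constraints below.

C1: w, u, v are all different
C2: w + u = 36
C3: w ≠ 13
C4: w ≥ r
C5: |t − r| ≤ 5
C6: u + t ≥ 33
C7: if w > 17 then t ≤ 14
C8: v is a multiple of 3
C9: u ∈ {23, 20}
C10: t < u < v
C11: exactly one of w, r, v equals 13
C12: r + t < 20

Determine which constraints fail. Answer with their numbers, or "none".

C1: values 15, 21, 27 are pairwise distinct — holds.
C2: w + u = 15 + 21 = 36 — holds.
C3: w = 15, and 15 ≠ 13 — holds.
C4: w = 15, r = 8; 15 ≥ 8 — holds.
C5: |14 − 8| = 6; 6 > 5, exceeds bound 5 — fails.
C6: u + t = 21 + 14 = 35; 35 ≥ 33 — holds.
C7: w = 15, not > 17; antecedent false, conditional vacuously true — holds.
C8: 27 / 3 = 9, so 3 divides 27 — holds.
C9: u = 21 is not in {23, 20} — fails.
C10: values 14 < 21 < 27 — holds.
C11: w=15, r=8, v=27; 0 of them equal 13, not exactly one — fails.
C12: r + t = 8 + 14 = 22; 22 ≥ 20, bound 20 not met — fails.

Constraints 5, 9, 11, and 12 do not hold.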